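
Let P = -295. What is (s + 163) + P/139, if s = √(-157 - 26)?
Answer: 22362/139 + I*√183 ≈ 160.88 + 13.528*I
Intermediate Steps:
s = I*√183 (s = √(-183) = I*√183 ≈ 13.528*I)
(s + 163) + P/139 = (I*√183 + 163) - 295/139 = (163 + I*√183) - 295*1/139 = (163 + I*√183) - 295/139 = 22362/139 + I*√183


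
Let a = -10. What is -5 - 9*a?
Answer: 85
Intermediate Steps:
-5 - 9*a = -5 - 9*(-10) = -5 + 90 = 85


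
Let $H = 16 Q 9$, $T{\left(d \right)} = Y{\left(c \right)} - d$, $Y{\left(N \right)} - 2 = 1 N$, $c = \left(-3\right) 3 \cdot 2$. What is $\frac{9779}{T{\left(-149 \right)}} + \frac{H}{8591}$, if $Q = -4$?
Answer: $\frac{11990683}{163229} \approx 73.459$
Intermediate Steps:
$c = -18$ ($c = \left(-9\right) 2 = -18$)
$Y{\left(N \right)} = 2 + N$ ($Y{\left(N \right)} = 2 + 1 N = 2 + N$)
$T{\left(d \right)} = -16 - d$ ($T{\left(d \right)} = \left(2 - 18\right) - d = -16 - d$)
$H = -576$ ($H = 16 \left(-4\right) 9 = \left(-64\right) 9 = -576$)
$\frac{9779}{T{\left(-149 \right)}} + \frac{H}{8591} = \frac{9779}{-16 - -149} - \frac{576}{8591} = \frac{9779}{-16 + 149} - \frac{576}{8591} = \frac{9779}{133} - \frac{576}{8591} = 9779 \cdot \frac{1}{133} - \frac{576}{8591} = \frac{1397}{19} - \frac{576}{8591} = \frac{11990683}{163229}$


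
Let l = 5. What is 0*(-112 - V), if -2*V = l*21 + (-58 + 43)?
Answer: 0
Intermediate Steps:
V = -45 (V = -(5*21 + (-58 + 43))/2 = -(105 - 15)/2 = -½*90 = -45)
0*(-112 - V) = 0*(-112 - 1*(-45)) = 0*(-112 + 45) = 0*(-67) = 0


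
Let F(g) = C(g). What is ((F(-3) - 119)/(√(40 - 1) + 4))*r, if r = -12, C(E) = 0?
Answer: -5712/23 + 1428*√39/23 ≈ 139.39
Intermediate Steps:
F(g) = 0
((F(-3) - 119)/(√(40 - 1) + 4))*r = ((0 - 119)/(√(40 - 1) + 4))*(-12) = -119/(√39 + 4)*(-12) = -119/(4 + √39)*(-12) = 1428/(4 + √39)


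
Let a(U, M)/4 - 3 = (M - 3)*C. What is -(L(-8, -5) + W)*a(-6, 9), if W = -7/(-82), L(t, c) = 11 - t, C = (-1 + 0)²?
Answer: -28170/41 ≈ -687.07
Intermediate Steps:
C = 1 (C = (-1)² = 1)
W = 7/82 (W = -7*(-1/82) = 7/82 ≈ 0.085366)
a(U, M) = 4*M (a(U, M) = 12 + 4*((M - 3)*1) = 12 + 4*((-3 + M)*1) = 12 + 4*(-3 + M) = 12 + (-12 + 4*M) = 4*M)
-(L(-8, -5) + W)*a(-6, 9) = -((11 - 1*(-8)) + 7/82)*4*9 = -((11 + 8) + 7/82)*36 = -(19 + 7/82)*36 = -1565*36/82 = -1*28170/41 = -28170/41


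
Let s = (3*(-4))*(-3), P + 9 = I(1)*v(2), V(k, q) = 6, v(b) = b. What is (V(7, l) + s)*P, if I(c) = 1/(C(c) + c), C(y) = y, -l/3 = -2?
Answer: -336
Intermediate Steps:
l = 6 (l = -3*(-2) = 6)
I(c) = 1/(2*c) (I(c) = 1/(c + c) = 1/(2*c))
P = -8 (P = -9 + ((½)/1)*2 = -9 + ((½)*1)*2 = -9 + (½)*2 = -9 + 1 = -8)
s = 36 (s = -12*(-3) = 36)
(V(7, l) + s)*P = (6 + 36)*(-8) = 42*(-8) = -336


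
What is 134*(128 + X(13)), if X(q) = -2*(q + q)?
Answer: 10184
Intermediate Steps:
X(q) = -4*q
134*(128 + X(13)) = 134*(128 - 4*13) = 134*(128 - 52) = 134*76 = 10184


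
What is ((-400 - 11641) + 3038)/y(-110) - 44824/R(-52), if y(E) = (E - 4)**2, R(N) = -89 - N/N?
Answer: 32317913/64980 ≈ 497.35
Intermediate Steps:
R(N) = -90 (R(N) = -89 - 1*1 = -89 - 1 = -90)
y(E) = (-4 + E)**2
((-400 - 11641) + 3038)/y(-110) - 44824/R(-52) = ((-400 - 11641) + 3038)/((-4 - 110)**2) - 44824/(-90) = (-12041 + 3038)/((-114)**2) - 44824*(-1/90) = -9003/12996 + 22412/45 = -9003*1/12996 + 22412/45 = -3001/4332 + 22412/45 = 32317913/64980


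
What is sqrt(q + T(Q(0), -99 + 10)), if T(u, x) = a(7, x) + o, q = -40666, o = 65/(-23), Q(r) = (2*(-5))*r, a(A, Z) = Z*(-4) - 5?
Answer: I*sqrt(21328130)/23 ≈ 200.79*I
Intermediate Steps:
a(A, Z) = -5 - 4*Z (a(A, Z) = -4*Z - 5 = -5 - 4*Z)
Q(r) = -10*r
o = -65/23 (o = 65*(-1/23) = -65/23 ≈ -2.8261)
T(u, x) = -180/23 - 4*x (T(u, x) = (-5 - 4*x) - 65/23 = -180/23 - 4*x)
sqrt(q + T(Q(0), -99 + 10)) = sqrt(-40666 + (-180/23 - 4*(-99 + 10))) = sqrt(-40666 + (-180/23 - 4*(-89))) = sqrt(-40666 + (-180/23 + 356)) = sqrt(-40666 + 8008/23) = sqrt(-927310/23) = I*sqrt(21328130)/23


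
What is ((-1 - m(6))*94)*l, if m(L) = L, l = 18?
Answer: -11844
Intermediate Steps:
((-1 - m(6))*94)*l = ((-1 - 1*6)*94)*18 = ((-1 - 6)*94)*18 = -7*94*18 = -658*18 = -11844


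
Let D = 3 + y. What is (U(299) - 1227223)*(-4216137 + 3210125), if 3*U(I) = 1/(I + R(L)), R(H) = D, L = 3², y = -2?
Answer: 277785239300597/225 ≈ 1.2346e+12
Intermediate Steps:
D = 1 (D = 3 - 2 = 1)
L = 9
R(H) = 1
U(I) = 1/(3*(1 + I)) (U(I) = 1/(3*(I + 1)) = 1/(3*(1 + I)))
(U(299) - 1227223)*(-4216137 + 3210125) = (1/(3*(1 + 299)) - 1227223)*(-4216137 + 3210125) = ((⅓)/300 - 1227223)*(-1006012) = ((⅓)*(1/300) - 1227223)*(-1006012) = (1/900 - 1227223)*(-1006012) = -1104500699/900*(-1006012) = 277785239300597/225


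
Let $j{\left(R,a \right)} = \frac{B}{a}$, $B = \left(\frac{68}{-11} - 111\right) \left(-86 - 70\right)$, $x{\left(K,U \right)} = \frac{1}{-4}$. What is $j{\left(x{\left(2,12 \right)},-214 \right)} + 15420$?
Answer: $\frac{18048798}{1177} \approx 15335.0$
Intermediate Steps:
$x{\left(K,U \right)} = - \frac{1}{4}$
$B = \frac{201084}{11}$ ($B = \left(68 \left(- \frac{1}{11}\right) - 111\right) \left(-156\right) = \left(- \frac{68}{11} - 111\right) \left(-156\right) = \left(- \frac{1289}{11}\right) \left(-156\right) = \frac{201084}{11} \approx 18280.0$)
$j{\left(R,a \right)} = \frac{201084}{11 a}$
$j{\left(x{\left(2,12 \right)},-214 \right)} + 15420 = \frac{201084}{11 \left(-214\right)} + 15420 = \frac{201084}{11} \left(- \frac{1}{214}\right) + 15420 = - \frac{100542}{1177} + 15420 = \frac{18048798}{1177}$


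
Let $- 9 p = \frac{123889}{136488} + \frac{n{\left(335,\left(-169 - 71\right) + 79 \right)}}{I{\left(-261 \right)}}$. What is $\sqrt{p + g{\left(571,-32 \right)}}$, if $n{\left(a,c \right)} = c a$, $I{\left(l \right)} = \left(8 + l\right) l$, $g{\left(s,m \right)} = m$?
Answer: $\frac{i \sqrt{9325435419226}}{539748} \approx 5.6577 i$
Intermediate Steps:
$I{\left(l \right)} = l \left(8 + l\right)$
$n{\left(a,c \right)} = a c$
$p = - \frac{1079423}{106870104}$ ($p = - \frac{\frac{123889}{136488} + \frac{335 \left(\left(-169 - 71\right) + 79\right)}{\left(-261\right) \left(8 - 261\right)}}{9} = - \frac{123889 \cdot \frac{1}{136488} + \frac{335 \left(-240 + 79\right)}{\left(-261\right) \left(-253\right)}}{9} = - \frac{\frac{123889}{136488} + \frac{335 \left(-161\right)}{66033}}{9} = - \frac{\frac{123889}{136488} - \frac{2345}{2871}}{9} = \left(- \frac{1}{9}\right) \frac{1079423}{11874456} = - \frac{1079423}{106870104} \approx -0.0101$)
$\sqrt{p + g{\left(571,-32 \right)}} = \sqrt{- \frac{1079423}{106870104} - 32} = \sqrt{- \frac{3420922751}{106870104}} = \frac{i \sqrt{9325435419226}}{539748}$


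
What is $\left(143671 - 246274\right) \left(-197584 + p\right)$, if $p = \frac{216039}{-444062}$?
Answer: $\frac{9002362825828941}{444062} \approx 2.0273 \cdot 10^{10}$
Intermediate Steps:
$p = - \frac{216039}{444062}$ ($p = 216039 \left(- \frac{1}{444062}\right) = - \frac{216039}{444062} \approx -0.48651$)
$\left(143671 - 246274\right) \left(-197584 + p\right) = \left(143671 - 246274\right) \left(-197584 - \frac{216039}{444062}\right) = \left(-102603\right) \left(- \frac{87739762247}{444062}\right) = \frac{9002362825828941}{444062}$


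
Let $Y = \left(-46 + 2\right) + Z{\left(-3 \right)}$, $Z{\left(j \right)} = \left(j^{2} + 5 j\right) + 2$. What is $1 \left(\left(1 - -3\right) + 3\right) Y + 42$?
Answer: $-294$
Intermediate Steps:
$Z{\left(j \right)} = 2 + j^{2} + 5 j$
$Y = -48$ ($Y = \left(-46 + 2\right) + \left(2 + \left(-3\right)^{2} + 5 \left(-3\right)\right) = -44 + \left(2 + 9 - 15\right) = -44 - 4 = -48$)
$1 \left(\left(1 - -3\right) + 3\right) Y + 42 = 1 \left(\left(1 - -3\right) + 3\right) \left(-48\right) + 42 = 1 \left(\left(1 + 3\right) + 3\right) \left(-48\right) + 42 = 1 \left(4 + 3\right) \left(-48\right) + 42 = 1 \cdot 7 \left(-48\right) + 42 = 7 \left(-48\right) + 42 = -336 + 42 = -294$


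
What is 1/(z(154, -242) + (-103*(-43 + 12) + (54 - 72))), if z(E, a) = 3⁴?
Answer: 1/3256 ≈ 0.00030713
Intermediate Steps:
z(E, a) = 81
1/(z(154, -242) + (-103*(-43 + 12) + (54 - 72))) = 1/(81 + (-103*(-43 + 12) + (54 - 72))) = 1/(81 + (-103*(-31) - 18)) = 1/(81 + (3193 - 18)) = 1/(81 + 3175) = 1/3256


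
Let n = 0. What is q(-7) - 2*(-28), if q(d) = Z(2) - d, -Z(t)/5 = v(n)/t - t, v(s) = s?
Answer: 73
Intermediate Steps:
Z(t) = 5*t (Z(t) = -5*(0/t - t) = -5*(0 - t) = -(-5)*t = 5*t)
q(d) = 10 - d (q(d) = 5*2 - d = 10 - d)
q(-7) - 2*(-28) = (10 - 1*(-7)) - 2*(-28) = (10 + 7) + 56 = 17 + 56 = 73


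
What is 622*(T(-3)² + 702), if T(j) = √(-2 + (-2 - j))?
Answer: 436022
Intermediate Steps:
T(j) = √(-4 - j)
622*(T(-3)² + 702) = 622*((√(-4 - 1*(-3)))² + 702) = 622*((√(-4 + 3))² + 702) = 622*((√(-1))² + 702) = 622*(I² + 702) = 622*(-1 + 702) = 622*701 = 436022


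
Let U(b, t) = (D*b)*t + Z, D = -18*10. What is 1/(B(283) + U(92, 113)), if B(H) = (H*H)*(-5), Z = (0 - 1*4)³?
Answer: -1/2271789 ≈ -4.4018e-7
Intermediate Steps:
Z = -64 (Z = (0 - 4)³ = (-4)³ = -64)
D = -180
B(H) = -5*H² (B(H) = H²*(-5) = -5*H²)
U(b, t) = -64 - 180*b*t (U(b, t) = (-180*b)*t - 64 = -180*b*t - 64 = -64 - 180*b*t)
1/(B(283) + U(92, 113)) = 1/(-5*283² + (-64 - 180*92*113)) = 1/(-5*80089 + (-64 - 1871280)) = 1/(-400445 - 1871344) = 1/(-2271789) = -1/2271789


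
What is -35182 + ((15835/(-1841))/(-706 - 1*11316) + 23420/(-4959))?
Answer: -3861921398391151/109755077418 ≈ -35187.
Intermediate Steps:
-35182 + ((15835/(-1841))/(-706 - 1*11316) + 23420/(-4959)) = -35182 + ((15835*(-1/1841))/(-706 - 11316) + 23420*(-1/4959)) = -35182 + (-15835/1841/(-12022) - 23420/4959) = -35182 + (-15835/1841*(-1/12022) - 23420/4959) = -35182 + (15835/22132502 - 23420/4959) = -35182 - 518264671075/109755077418 = -3861921398391151/109755077418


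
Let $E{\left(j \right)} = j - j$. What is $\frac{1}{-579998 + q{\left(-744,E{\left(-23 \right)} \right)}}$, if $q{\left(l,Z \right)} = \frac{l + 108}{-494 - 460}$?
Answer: $- \frac{3}{1739992} \approx -1.7241 \cdot 10^{-6}$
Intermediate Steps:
$E{\left(j \right)} = 0$
$q{\left(l,Z \right)} = - \frac{6}{53} - \frac{l}{954}$ ($q{\left(l,Z \right)} = \frac{108 + l}{-954} = \left(108 + l\right) \left(- \frac{1}{954}\right) = - \frac{6}{53} - \frac{l}{954}$)
$\frac{1}{-579998 + q{\left(-744,E{\left(-23 \right)} \right)}} = \frac{1}{-579998 - - \frac{2}{3}} = \frac{1}{-579998 + \left(- \frac{6}{53} + \frac{124}{159}\right)} = \frac{1}{-579998 + \frac{2}{3}} = \frac{1}{- \frac{1739992}{3}} = - \frac{3}{1739992}$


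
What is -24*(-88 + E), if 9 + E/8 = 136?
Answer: -22272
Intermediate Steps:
E = 1016 (E = -72 + 8*136 = -72 + 1088 = 1016)
-24*(-88 + E) = -24*(-88 + 1016) = -24*928 = -22272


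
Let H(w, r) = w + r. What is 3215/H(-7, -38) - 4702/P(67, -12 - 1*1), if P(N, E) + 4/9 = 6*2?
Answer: -223867/468 ≈ -478.35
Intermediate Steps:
P(N, E) = 104/9 (P(N, E) = -4/9 + 6*2 = -4/9 + 12 = 104/9)
H(w, r) = r + w
3215/H(-7, -38) - 4702/P(67, -12 - 1*1) = 3215/(-38 - 7) - 4702/104/9 = 3215/(-45) - 4702*9/104 = 3215*(-1/45) - 21159/52 = -643/9 - 21159/52 = -223867/468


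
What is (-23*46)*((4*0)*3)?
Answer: 0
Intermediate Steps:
(-23*46)*((4*0)*3) = -0*3 = -1058*0 = 0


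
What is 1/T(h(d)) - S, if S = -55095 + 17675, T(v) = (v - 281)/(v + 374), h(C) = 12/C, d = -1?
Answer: 10963698/293 ≈ 37419.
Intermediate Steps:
T(v) = (-281 + v)/(374 + v)
S = -37420
1/T(h(d)) - S = 1/((-281 + 12/(-1))/(374 + 12/(-1))) - 1*(-37420) = 1/((-281 + 12*(-1))/(374 + 12*(-1))) + 37420 = 1/((-281 - 12)/(374 - 12)) + 37420 = 1/(-293/362) + 37420 = -362/293 + 37420 = 10963698/293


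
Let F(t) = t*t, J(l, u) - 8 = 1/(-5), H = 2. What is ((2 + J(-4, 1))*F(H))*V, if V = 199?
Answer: 39004/5 ≈ 7800.8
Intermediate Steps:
J(l, u) = 39/5 (J(l, u) = 8 + 1/(-5) = 8 + 1*(-1/5) = 8 - 1/5 = 39/5)
F(t) = t**2
((2 + J(-4, 1))*F(H))*V = ((2 + 39/5)*2**2)*199 = ((49/5)*4)*199 = (196/5)*199 = 39004/5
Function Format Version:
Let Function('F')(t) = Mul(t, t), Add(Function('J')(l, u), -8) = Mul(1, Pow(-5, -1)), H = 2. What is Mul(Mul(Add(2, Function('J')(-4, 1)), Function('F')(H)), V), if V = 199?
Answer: Rational(39004, 5) ≈ 7800.8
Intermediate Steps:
Function('J')(l, u) = Rational(39, 5) (Function('J')(l, u) = Add(8, Mul(1, Pow(-5, -1))) = Add(8, Mul(1, Rational(-1, 5))) = Add(8, Rational(-1, 5)) = Rational(39, 5))
Function('F')(t) = Pow(t, 2)
Mul(Mul(Add(2, Function('J')(-4, 1)), Function('F')(H)), V) = Mul(Mul(Add(2, Rational(39, 5)), Pow(2, 2)), 199) = Mul(Mul(Rational(49, 5), 4), 199) = Mul(Rational(196, 5), 199) = Rational(39004, 5)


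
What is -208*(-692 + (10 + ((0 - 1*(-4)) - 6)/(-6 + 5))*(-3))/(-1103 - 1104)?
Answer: -151424/2207 ≈ -68.611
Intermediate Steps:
-208*(-692 + (10 + ((0 - 1*(-4)) - 6)/(-6 + 5))*(-3))/(-1103 - 1104) = -208*(-692 + (10 + ((0 + 4) - 6)/(-1))*(-3))/(-2207) = -208*(-692 + (10 + (4 - 6)*(-1))*(-3))*(-1)/2207 = -208*(-692 + (10 - 2*(-1))*(-3))*(-1)/2207 = -208*(-692 + (10 + 2)*(-3))*(-1)/2207 = -208*(-692 + 12*(-3))*(-1)/2207 = -208*(-692 - 36)*(-1)/2207 = -(-151424)*(-1)/2207 = -208*728/2207 = -151424/2207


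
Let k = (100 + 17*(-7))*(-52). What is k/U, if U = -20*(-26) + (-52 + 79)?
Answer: 988/547 ≈ 1.8062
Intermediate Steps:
k = 988 (k = (100 - 119)*(-52) = -19*(-52) = 988)
U = 547 (U = 520 + 27 = 547)
k/U = 988/547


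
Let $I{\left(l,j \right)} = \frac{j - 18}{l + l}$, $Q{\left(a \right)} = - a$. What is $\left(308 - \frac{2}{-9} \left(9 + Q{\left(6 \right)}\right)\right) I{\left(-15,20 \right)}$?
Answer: $- \frac{926}{45} \approx -20.578$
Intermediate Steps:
$I{\left(l,j \right)} = \frac{-18 + j}{2 l}$
$\left(308 - \frac{2}{-9} \left(9 + Q{\left(6 \right)}\right)\right) I{\left(-15,20 \right)} = \left(308 - \frac{2}{-9} \left(9 - 6\right)\right) \frac{-18 + 20}{2 \left(-15\right)} = \left(308 - 2 \left(- \frac{1}{9}\right) \left(9 - 6\right)\right) \frac{1}{2} \left(- \frac{1}{15}\right) 2 = \left(308 - \left(- \frac{2}{9}\right) 3\right) \left(- \frac{1}{15}\right) = \left(308 - - \frac{2}{3}\right) \left(- \frac{1}{15}\right) = \left(308 + \frac{2}{3}\right) \left(- \frac{1}{15}\right) = \frac{926}{3} \left(- \frac{1}{15}\right) = - \frac{926}{45}$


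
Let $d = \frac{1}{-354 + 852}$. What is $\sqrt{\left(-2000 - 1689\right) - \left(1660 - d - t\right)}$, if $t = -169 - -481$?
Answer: $\frac{5 i \sqrt{49967826}}{498} \approx 70.972 i$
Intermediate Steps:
$d = \frac{1}{498} \approx 0.002008$
$t = 312$ ($t = -169 + 481 = 312$)
$\sqrt{\left(-2000 - 1689\right) - \left(1660 - d - t\right)} = \sqrt{\left(-2000 - 1689\right) + \left(\left(312 + \frac{1}{498}\right) - 1660\right)} = \sqrt{\left(-2000 - 1689\right) + \left(\frac{155377}{498} - 1660\right)} = \sqrt{-3689 - \frac{671303}{498}} = \sqrt{- \frac{2508425}{498}} = \frac{5 i \sqrt{49967826}}{498}$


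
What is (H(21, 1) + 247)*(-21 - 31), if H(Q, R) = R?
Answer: -12896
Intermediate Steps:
(H(21, 1) + 247)*(-21 - 31) = (1 + 247)*(-21 - 31) = 248*(-52) = -12896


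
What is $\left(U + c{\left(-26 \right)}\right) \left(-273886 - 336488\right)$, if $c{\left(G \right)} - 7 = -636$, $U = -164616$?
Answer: $100861251630$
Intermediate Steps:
$c{\left(G \right)} = -629$ ($c{\left(G \right)} = 7 - 636 = -629$)
$\left(U + c{\left(-26 \right)}\right) \left(-273886 - 336488\right) = \left(-164616 - 629\right) \left(-273886 - 336488\right) = \left(-165245\right) \left(-610374\right) = 100861251630$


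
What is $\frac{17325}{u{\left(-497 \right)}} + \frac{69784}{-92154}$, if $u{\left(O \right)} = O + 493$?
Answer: $- \frac{798423593}{184308} \approx -4332.0$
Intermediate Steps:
$u{\left(O \right)} = 493 + O$
$\frac{17325}{u{\left(-497 \right)}} + \frac{69784}{-92154} = \frac{17325}{493 - 497} + \frac{69784}{-92154} = \frac{17325}{-4} + 69784 \left(- \frac{1}{92154}\right) = 17325 \left(- \frac{1}{4}\right) - \frac{34892}{46077} = - \frac{17325}{4} - \frac{34892}{46077} = - \frac{798423593}{184308}$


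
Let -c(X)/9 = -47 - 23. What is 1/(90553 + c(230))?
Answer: 1/91183 ≈ 1.0967e-5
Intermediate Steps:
c(X) = 630 (c(X) = -9*(-47 - 23) = -9*(-70) = 630)
1/(90553 + c(230)) = 1/(90553 + 630) = 1/91183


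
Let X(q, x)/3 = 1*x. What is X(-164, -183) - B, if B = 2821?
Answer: -3370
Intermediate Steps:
X(q, x) = 3*x (X(q, x) = 3*(1*x) = 3*x)
X(-164, -183) - B = 3*(-183) - 1*2821 = -549 - 2821 = -3370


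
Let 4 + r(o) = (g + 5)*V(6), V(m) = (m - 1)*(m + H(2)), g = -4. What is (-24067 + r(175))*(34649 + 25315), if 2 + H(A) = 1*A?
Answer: -1441594524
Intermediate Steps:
H(A) = -2 + A (H(A) = -2 + 1*A = -2 + A)
V(m) = m*(-1 + m) (V(m) = (m - 1)*(m + (-2 + 2)) = (-1 + m)*(m + 0) = (-1 + m)*m = m*(-1 + m))
r(o) = 26 (r(o) = -4 + (-4 + 5)*(6*(-1 + 6)) = -4 + 1*(6*5) = -4 + 1*30 = -4 + 30 = 26)
(-24067 + r(175))*(34649 + 25315) = (-24067 + 26)*(34649 + 25315) = -24041*59964 = -1441594524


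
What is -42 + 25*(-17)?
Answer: -467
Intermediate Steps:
-42 + 25*(-17) = -42 - 425 = -467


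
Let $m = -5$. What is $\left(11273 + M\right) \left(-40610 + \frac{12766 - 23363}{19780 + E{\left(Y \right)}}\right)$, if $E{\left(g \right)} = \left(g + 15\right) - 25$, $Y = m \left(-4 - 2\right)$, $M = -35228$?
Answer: $\frac{1284129489409}{1320} \approx 9.7283 \cdot 10^{8}$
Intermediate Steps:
$Y = 30$ ($Y = - 5 \left(-4 - 2\right) = \left(-5\right) \left(-6\right) = 30$)
$E{\left(g \right)} = -10 + g$ ($E{\left(g \right)} = \left(15 + g\right) - 25 = -10 + g$)
$\left(11273 + M\right) \left(-40610 + \frac{12766 - 23363}{19780 + E{\left(Y \right)}}\right) = \left(11273 - 35228\right) \left(-40610 + \frac{12766 - 23363}{19780 + \left(-10 + 30\right)}\right) = - 23955 \left(-40610 - \frac{10597}{19780 + 20}\right) = - 23955 \left(-40610 - \frac{10597}{19800}\right) = \left(-23955\right) \left(- \frac{804088597}{19800}\right) = \frac{1284129489409}{1320}$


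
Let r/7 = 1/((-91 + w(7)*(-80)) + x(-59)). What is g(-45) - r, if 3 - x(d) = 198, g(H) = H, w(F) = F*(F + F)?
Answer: -365663/8126 ≈ -44.999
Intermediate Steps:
w(F) = 2*F**2 (w(F) = F*(2*F) = 2*F**2)
x(d) = -195 (x(d) = 3 - 1*198 = 3 - 198 = -195)
r = -7/8126 (r = 7/((-91 + (2*7**2)*(-80)) - 195) = 7/((-91 + (2*49)*(-80)) - 195) = 7/((-91 + 98*(-80)) - 195) = 7/((-91 - 7840) - 195) = 7/(-7931 - 195) = 7/(-8126) = 7*(-1/8126) = -7/8126 ≈ -0.00086143)
g(-45) - r = -45 - 1*(-7/8126) = -45 + 7/8126 = -365663/8126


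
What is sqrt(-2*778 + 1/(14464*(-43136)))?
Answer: 5*I*sqrt(1478789001981673)/4874368 ≈ 39.446*I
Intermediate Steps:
sqrt(-2*778 + 1/(14464*(-43136))) = sqrt(-1556 + (1/14464)*(-1/43136)) = sqrt(-1556 - 1/623919104) = sqrt(-970818125825/623919104) = 5*I*sqrt(1478789001981673)/4874368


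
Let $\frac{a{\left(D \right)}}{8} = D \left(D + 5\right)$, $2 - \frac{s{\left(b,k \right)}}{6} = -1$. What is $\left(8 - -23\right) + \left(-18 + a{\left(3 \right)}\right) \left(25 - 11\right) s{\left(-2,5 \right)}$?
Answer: $43879$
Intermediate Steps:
$s{\left(b,k \right)} = 18$ ($s{\left(b,k \right)} = 12 - -6 = 12 + 6 = 18$)
$a{\left(D \right)} = 8 D \left(5 + D\right)$ ($a{\left(D \right)} = 8 D \left(D + 5\right) = 8 D \left(5 + D\right)$)
$\left(8 - -23\right) + \left(-18 + a{\left(3 \right)}\right) \left(25 - 11\right) s{\left(-2,5 \right)} = \left(8 - -23\right) + \left(-18 + 8 \cdot 3 \left(5 + 3\right)\right) \left(25 - 11\right) 18 = \left(8 + 23\right) + \left(-18 + 8 \cdot 3 \cdot 8\right) 14 \cdot 18 = 31 + \left(-18 + 192\right) 14 \cdot 18 = 31 + 174 \cdot 14 \cdot 18 = 31 + 2436 \cdot 18 = 31 + 43848 = 43879$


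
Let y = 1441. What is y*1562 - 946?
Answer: 2249896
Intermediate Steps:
y*1562 - 946 = 1441*1562 - 946 = 2250842 - 946 = 2249896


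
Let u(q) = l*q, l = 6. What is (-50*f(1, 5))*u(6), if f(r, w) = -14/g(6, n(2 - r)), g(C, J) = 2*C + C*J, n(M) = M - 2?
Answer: 4200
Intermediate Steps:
n(M) = -2 + M
u(q) = 6*q
f(r, w) = -14/(12 - 6*r) (f(r, w) = -14*1/(6*(2 + (-2 + (2 - r)))) = -14*1/(6*(2 - r)) = -14/(12 - 6*r))
(-50*f(1, 5))*u(6) = (-350/(3*(-2 + 1)))*(6*6) = -350/(3*(-1))*36 = -350*(-1)/3*36 = -50*(-7/3)*36 = (350/3)*36 = 4200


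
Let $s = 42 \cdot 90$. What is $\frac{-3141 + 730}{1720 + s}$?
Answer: $- \frac{2411}{5500} \approx -0.43836$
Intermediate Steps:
$s = 3780$
$\frac{-3141 + 730}{1720 + s} = \frac{-3141 + 730}{1720 + 3780} = - \frac{2411}{5500}$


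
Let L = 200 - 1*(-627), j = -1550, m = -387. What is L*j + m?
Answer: -1282237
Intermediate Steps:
L = 827 (L = 200 + 627 = 827)
L*j + m = 827*(-1550) - 387 = -1281850 - 387 = -1282237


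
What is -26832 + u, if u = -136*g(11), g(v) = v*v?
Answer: -43288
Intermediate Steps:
g(v) = v²
u = -16456 (u = -136*11² = -136*121 = -16456)
-26832 + u = -26832 - 16456 = -43288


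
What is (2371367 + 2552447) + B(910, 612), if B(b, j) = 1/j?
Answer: 3013374169/612 ≈ 4.9238e+6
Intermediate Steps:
(2371367 + 2552447) + B(910, 612) = (2371367 + 2552447) + 1/612 = 4923814 + 1/612 = 3013374169/612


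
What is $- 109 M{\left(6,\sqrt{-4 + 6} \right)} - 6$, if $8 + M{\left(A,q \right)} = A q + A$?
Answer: $212 - 654 \sqrt{2} \approx -712.9$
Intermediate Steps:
$M{\left(A,q \right)} = -8 + A + A q$ ($M{\left(A,q \right)} = -8 + \left(A q + A\right) = -8 + \left(A + A q\right) = -8 + A + A q$)
$- 109 M{\left(6,\sqrt{-4 + 6} \right)} - 6 = - 109 \left(-8 + 6 + 6 \sqrt{-4 + 6}\right) - 6 = - 109 \left(-8 + 6 + 6 \sqrt{2}\right) - 6 = - 109 \left(-2 + 6 \sqrt{2}\right) - 6 = \left(218 - 654 \sqrt{2}\right) - 6 = 212 - 654 \sqrt{2}$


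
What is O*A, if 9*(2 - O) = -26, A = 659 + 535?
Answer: 17512/3 ≈ 5837.3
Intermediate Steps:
A = 1194
O = 44/9 (O = 2 - ⅑*(-26) = 2 + 26/9 = 44/9 ≈ 4.8889)
O*A = (44/9)*1194 = 17512/3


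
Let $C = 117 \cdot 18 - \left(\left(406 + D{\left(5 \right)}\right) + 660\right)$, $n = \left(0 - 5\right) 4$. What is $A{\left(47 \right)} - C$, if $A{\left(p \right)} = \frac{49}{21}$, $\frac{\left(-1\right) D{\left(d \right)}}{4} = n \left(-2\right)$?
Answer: $- \frac{3593}{3} \approx -1197.7$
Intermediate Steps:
$n = -20$ ($n = \left(-5\right) 4 = -20$)
$D{\left(d \right)} = -160$ ($D{\left(d \right)} = - 4 \left(\left(-20\right) \left(-2\right)\right) = \left(-4\right) 40 = -160$)
$A{\left(p \right)} = \frac{7}{3}$ ($A{\left(p \right)} = 49 \cdot \frac{1}{21} = \frac{7}{3}$)
$C = 1200$ ($C = 117 \cdot 18 - \left(\left(406 - 160\right) + 660\right) = 2106 - \left(246 + 660\right) = 2106 - 906 = 1200$)
$A{\left(47 \right)} - C = \frac{7}{3} - 1200 = - \frac{3593}{3}$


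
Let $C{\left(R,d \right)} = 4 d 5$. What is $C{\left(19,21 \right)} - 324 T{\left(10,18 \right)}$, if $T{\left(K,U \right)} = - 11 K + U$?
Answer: $30228$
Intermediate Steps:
$C{\left(R,d \right)} = 20 d$
$T{\left(K,U \right)} = U - 11 K$
$C{\left(19,21 \right)} - 324 T{\left(10,18 \right)} = 20 \cdot 21 - 324 \left(18 - 110\right) = 420 - 324 \left(18 - 110\right) = 420 - -29808 = 420 + 29808 = 30228$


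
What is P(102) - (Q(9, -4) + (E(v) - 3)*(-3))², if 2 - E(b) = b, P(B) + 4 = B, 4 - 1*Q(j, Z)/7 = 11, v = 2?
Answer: -1502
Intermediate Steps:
Q(j, Z) = -49 (Q(j, Z) = 28 - 7*11 = 28 - 77 = -49)
P(B) = -4 + B
E(b) = 2 - b
P(102) - (Q(9, -4) + (E(v) - 3)*(-3))² = (-4 + 102) - (-49 + ((2 - 1*2) - 3)*(-3))² = 98 - (-49 + ((2 - 2) - 3)*(-3))² = 98 - (-49 + (0 - 3)*(-3))² = 98 - (-49 - 3*(-3))² = 98 - (-49 + 9)² = 98 - 1*(-40)² = 98 - 1*1600 = 98 - 1600 = -1502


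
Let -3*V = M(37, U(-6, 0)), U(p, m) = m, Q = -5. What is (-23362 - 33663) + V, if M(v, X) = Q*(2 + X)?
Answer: -171065/3 ≈ -57022.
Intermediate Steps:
M(v, X) = -10 - 5*X (M(v, X) = -5*(2 + X) = -10 - 5*X)
V = 10/3 (V = -(-10 - 5*0)/3 = -(-10 + 0)/3 = -⅓*(-10) = 10/3 ≈ 3.3333)
(-23362 - 33663) + V = (-23362 - 33663) + 10/3 = -57025 + 10/3 = -171065/3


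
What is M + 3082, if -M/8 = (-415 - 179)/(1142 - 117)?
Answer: 3163802/1025 ≈ 3086.6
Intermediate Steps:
M = 4752/1025 (M = -8*(-415 - 179)/(1142 - 117) = -(-4752)/1025 = -8*(-594/1025) = 4752/1025 ≈ 4.6361)
M + 3082 = 4752/1025 + 3082 = 3163802/1025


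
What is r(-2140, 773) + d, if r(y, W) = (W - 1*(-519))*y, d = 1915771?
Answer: -849109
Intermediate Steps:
r(y, W) = y*(519 + W) (r(y, W) = (W + 519)*y = (519 + W)*y = y*(519 + W))
r(-2140, 773) + d = -2140*(519 + 773) + 1915771 = -2140*1292 + 1915771 = -2764880 + 1915771 = -849109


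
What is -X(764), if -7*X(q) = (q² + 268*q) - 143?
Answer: 112615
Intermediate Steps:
X(q) = 143/7 - 268*q/7 - q²/7 (X(q) = -((q² + 268*q) - 143)/7 = -(-143 + q² + 268*q)/7 = 143/7 - 268*q/7 - q²/7)
-X(764) = -(143/7 - 268/7*764 - ⅐*764²) = -(143/7 - 204752/7 - ⅐*583696) = -(143/7 - 204752/7 - 583696/7) = -1*(-112615) = 112615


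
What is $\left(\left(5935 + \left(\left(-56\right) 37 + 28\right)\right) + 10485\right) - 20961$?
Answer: $-6585$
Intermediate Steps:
$\left(\left(5935 + \left(\left(-56\right) 37 + 28\right)\right) + 10485\right) - 20961 = \left(\left(5935 + \left(-2072 + 28\right)\right) + 10485\right) - 20961 = \left(\left(5935 - 2044\right) + 10485\right) - 20961 = \left(3891 + 10485\right) - 20961 = 14376 - 20961 = -6585$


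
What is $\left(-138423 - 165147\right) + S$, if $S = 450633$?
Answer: $147063$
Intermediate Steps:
$\left(-138423 - 165147\right) + S = \left(-138423 - 165147\right) + 450633 = -303570 + 450633 = 147063$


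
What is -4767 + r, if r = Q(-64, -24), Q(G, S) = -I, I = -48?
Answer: -4719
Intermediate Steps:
Q(G, S) = 48 (Q(G, S) = -1*(-48) = 48)
r = 48
-4767 + r = -4767 + 48 = -4719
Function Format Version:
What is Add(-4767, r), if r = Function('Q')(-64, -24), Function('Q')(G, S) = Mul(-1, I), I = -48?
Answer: -4719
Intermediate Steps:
Function('Q')(G, S) = 48 (Function('Q')(G, S) = Mul(-1, -48) = 48)
r = 48
Add(-4767, r) = Add(-4767, 48) = -4719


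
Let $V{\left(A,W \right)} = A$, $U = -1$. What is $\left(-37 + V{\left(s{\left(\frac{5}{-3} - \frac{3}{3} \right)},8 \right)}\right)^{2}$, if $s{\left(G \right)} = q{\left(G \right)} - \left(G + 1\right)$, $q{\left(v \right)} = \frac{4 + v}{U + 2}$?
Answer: $1156$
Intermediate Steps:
$q{\left(v \right)} = 4 + v$ ($q{\left(v \right)} = \frac{4 + v}{-1 + 2} = \frac{4 + v}{1} = \left(4 + v\right) 1 = 4 + v$)
$s{\left(G \right)} = 3$ ($s{\left(G \right)} = \left(4 + G\right) - \left(G + 1\right) = \left(4 + G\right) - \left(1 + G\right) = 3$)
$\left(-37 + V{\left(s{\left(\frac{5}{-3} - \frac{3}{3} \right)},8 \right)}\right)^{2} = \left(-37 + 3\right)^{2} = \left(-34\right)^{2} = 1156$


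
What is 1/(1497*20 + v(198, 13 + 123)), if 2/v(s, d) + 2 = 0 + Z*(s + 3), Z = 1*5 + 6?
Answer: 2209/66137462 ≈ 3.3400e-5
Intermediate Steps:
Z = 11 (Z = 5 + 6 = 11)
v(s, d) = 2/(31 + 11*s) (v(s, d) = 2/(-2 + (0 + 11*(s + 3))) = 2/(-2 + (0 + 11*(3 + s))) = 2/(-2 + (0 + (33 + 11*s))) = 2/(-2 + (33 + 11*s)) = 2/(31 + 11*s))
1/(1497*20 + v(198, 13 + 123)) = 1/(1497*20 + 2/(31 + 11*198)) = 1/(29940 + 2/(31 + 2178)) = 1/(29940 + 2/2209) = 1/(66137462/2209) = 2209/66137462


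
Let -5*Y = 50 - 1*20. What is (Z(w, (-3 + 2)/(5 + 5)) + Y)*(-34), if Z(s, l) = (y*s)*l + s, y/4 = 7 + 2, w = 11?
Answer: 5882/5 ≈ 1176.4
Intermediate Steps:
Y = -6 (Y = -(50 - 1*20)/5 = -(50 - 20)/5 = -1/5*30 = -6)
y = 36 (y = 4*(7 + 2) = 4*9 = 36)
Z(s, l) = s + 36*l*s (Z(s, l) = (36*s)*l + s = 36*l*s + s = s + 36*l*s)
(Z(w, (-3 + 2)/(5 + 5)) + Y)*(-34) = (11*(1 + 36*((-3 + 2)/(5 + 5))) - 6)*(-34) = (11*(1 + 36*(-1/10)) - 6)*(-34) = (11*(1 - 18/5) - 6)*(-34) = (11*(-13/5) - 6)*(-34) = (-143/5 - 6)*(-34) = -173/5*(-34) = 5882/5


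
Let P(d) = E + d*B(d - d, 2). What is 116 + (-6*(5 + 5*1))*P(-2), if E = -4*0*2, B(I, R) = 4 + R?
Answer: 836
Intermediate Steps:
E = 0 (E = 0*2 = 0)
P(d) = 6*d (P(d) = 0 + d*(4 + 2) = 0 + d*6 = 0 + 6*d = 6*d)
116 + (-6*(5 + 5*1))*P(-2) = 116 + (-6*(5 + 5*1))*(6*(-2)) = 116 - 6*(5 + 5)*(-12) = 116 - 6*10*(-12) = 116 - 60*(-12) = 116 + 720 = 836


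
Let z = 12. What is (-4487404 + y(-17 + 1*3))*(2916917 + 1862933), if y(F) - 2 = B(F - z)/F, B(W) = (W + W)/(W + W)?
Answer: -150143761537825/7 ≈ -2.1449e+13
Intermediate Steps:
B(W) = 1 (B(W) = (2*W)/((2*W)) = (2*W)*(1/(2*W)) = 1)
y(F) = 2 + 1/F
(-4487404 + y(-17 + 1*3))*(2916917 + 1862933) = (-4487404 + (2 + 1/(-17 + 1*3)))*(2916917 + 1862933) = (-4487404 + (2 + 1/(-17 + 3)))*4779850 = (-4487404 + (2 + 1/(-14)))*4779850 = (-4487404 + (2 - 1/14))*4779850 = (-4487404 + 27/14)*4779850 = -62823629/14*4779850 = -150143761537825/7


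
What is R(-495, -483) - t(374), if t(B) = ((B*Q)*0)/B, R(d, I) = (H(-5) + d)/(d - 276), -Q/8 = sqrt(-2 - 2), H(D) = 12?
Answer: 161/257 ≈ 0.62646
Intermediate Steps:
Q = -16*I (Q = -8*sqrt(-2 - 2) = -16*I ≈ -16.0*I)
R(d, I) = (12 + d)/(-276 + d) (R(d, I) = (12 + d)/(d - 276) = (12 + d)/(-276 + d))
t(B) = 0 (t(B) = ((B*(-16*I))*0)/B = (-16*I*B*0)/B = 0/B = 0)
R(-495, -483) - t(374) = (12 - 495)/(-276 - 495) - 1*0 = -483/(-771) + 0 = -1/771*(-483) + 0 = 161/257 + 0 = 161/257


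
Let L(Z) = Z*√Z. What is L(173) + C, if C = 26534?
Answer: 26534 + 173*√173 ≈ 28809.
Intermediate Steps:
L(Z) = Z^(3/2)
L(173) + C = 173^(3/2) + 26534 = 173*√173 + 26534 = 26534 + 173*√173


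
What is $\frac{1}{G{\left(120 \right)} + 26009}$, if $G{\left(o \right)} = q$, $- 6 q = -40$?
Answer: $\frac{3}{78047} \approx 3.8438 \cdot 10^{-5}$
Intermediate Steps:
$q = \frac{20}{3}$ ($q = \left(- \frac{1}{6}\right) \left(-40\right) = \frac{20}{3} \approx 6.6667$)
$G{\left(o \right)} = \frac{20}{3}$
$\frac{1}{G{\left(120 \right)} + 26009} = \frac{1}{\frac{20}{3} + 26009} = \frac{1}{\frac{78047}{3}} = \frac{3}{78047}$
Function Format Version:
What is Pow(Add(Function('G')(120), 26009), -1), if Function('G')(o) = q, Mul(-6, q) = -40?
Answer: Rational(3, 78047) ≈ 3.8438e-5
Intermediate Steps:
q = Rational(20, 3) (q = Mul(Rational(-1, 6), -40) = Rational(20, 3) ≈ 6.6667)
Function('G')(o) = Rational(20, 3)
Pow(Add(Function('G')(120), 26009), -1) = Pow(Add(Rational(20, 3), 26009), -1) = Pow(Rational(78047, 3), -1) = Rational(3, 78047)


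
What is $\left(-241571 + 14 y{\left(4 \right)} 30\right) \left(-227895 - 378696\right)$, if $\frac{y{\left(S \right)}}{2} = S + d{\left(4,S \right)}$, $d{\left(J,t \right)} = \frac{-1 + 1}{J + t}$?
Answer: $144496648701$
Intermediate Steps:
$d{\left(J,t \right)} = 0$ ($d{\left(J,t \right)} = \frac{0}{J + t} = 0$)
$y{\left(S \right)} = 2 S$ ($y{\left(S \right)} = 2 \left(S + 0\right) = 2 S$)
$\left(-241571 + 14 y{\left(4 \right)} 30\right) \left(-227895 - 378696\right) = \left(-241571 + 14 \cdot 2 \cdot 4 \cdot 30\right) \left(-227895 - 378696\right) = \left(-241571 + 14 \cdot 8 \cdot 30\right) \left(-606591\right) = \left(-241571 + 112 \cdot 30\right) \left(-606591\right) = \left(-241571 + 3360\right) \left(-606591\right) = \left(-238211\right) \left(-606591\right) = 144496648701$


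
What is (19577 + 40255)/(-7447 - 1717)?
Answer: -14958/2291 ≈ -6.5290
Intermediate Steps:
(19577 + 40255)/(-7447 - 1717) = 59832/(-9164) = 59832*(-1/9164) = -14958/2291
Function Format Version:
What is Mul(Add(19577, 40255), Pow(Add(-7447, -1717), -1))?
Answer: Rational(-14958, 2291) ≈ -6.5290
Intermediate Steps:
Mul(Add(19577, 40255), Pow(Add(-7447, -1717), -1)) = Mul(59832, Pow(-9164, -1)) = Mul(59832, Rational(-1, 9164)) = Rational(-14958, 2291)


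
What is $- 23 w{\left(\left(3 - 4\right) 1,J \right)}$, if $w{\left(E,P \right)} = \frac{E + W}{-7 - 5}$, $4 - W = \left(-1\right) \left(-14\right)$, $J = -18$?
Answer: $- \frac{253}{12} \approx -21.083$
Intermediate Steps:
$W = -10$ ($W = 4 - \left(-1\right) \left(-14\right) = 4 - 14 = -10$)
$w{\left(E,P \right)} = \frac{5}{6} - \frac{E}{12}$ ($w{\left(E,P \right)} = \frac{E - 10}{-7 - 5} = \frac{-10 + E}{-12} = \left(-10 + E\right) \left(- \frac{1}{12}\right) = \frac{5}{6} - \frac{E}{12}$)
$- 23 w{\left(\left(3 - 4\right) 1,J \right)} = - 23 \left(\frac{5}{6} - \frac{\left(3 - 4\right) 1}{12}\right) = - 23 \left(\frac{5}{6} - \frac{\left(-1\right) 1}{12}\right) = - 23 \left(\frac{5}{6} - - \frac{1}{12}\right) = - 23 \left(\frac{5}{6} + \frac{1}{12}\right) = \left(-23\right) \frac{11}{12} = - \frac{253}{12}$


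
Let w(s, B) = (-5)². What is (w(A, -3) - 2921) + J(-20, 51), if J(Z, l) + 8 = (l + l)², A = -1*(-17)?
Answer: 7500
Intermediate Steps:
A = 17
w(s, B) = 25
J(Z, l) = -8 + 4*l² (J(Z, l) = -8 + (l + l)² = -8 + (2*l)² = -8 + 4*l²)
(w(A, -3) - 2921) + J(-20, 51) = (25 - 2921) + (-8 + 4*51²) = -2896 + (-8 + 4*2601) = -2896 + (-8 + 10404) = -2896 + 10396 = 7500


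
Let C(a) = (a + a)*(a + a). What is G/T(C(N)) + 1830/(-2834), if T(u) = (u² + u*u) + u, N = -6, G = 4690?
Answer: -15716455/29484936 ≈ -0.53303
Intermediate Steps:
C(a) = 4*a² (C(a) = (2*a)*(2*a) = 4*a²)
T(u) = u + 2*u² (T(u) = (u² + u²) + u = 2*u² + u = u + 2*u²)
G/T(C(N)) + 1830/(-2834) = 4690/(((4*(-6)²)*(1 + 2*(4*(-6)²)))) + 1830/(-2834) = 4690/(((4*36)*(1 + 2*(4*36)))) + 1830*(-1/2834) = 4690/((144*(1 + 2*144))) - 915/1417 = 4690/((144*(1 + 288))) - 915/1417 = 4690/((144*289)) - 915/1417 = 4690/41616 - 915/1417 = 4690*(1/41616) - 915/1417 = 2345/20808 - 915/1417 = -15716455/29484936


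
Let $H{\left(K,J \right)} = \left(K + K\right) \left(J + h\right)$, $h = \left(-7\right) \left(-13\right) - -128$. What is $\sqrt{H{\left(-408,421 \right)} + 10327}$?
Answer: $i \sqrt{511913} \approx 715.48 i$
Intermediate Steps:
$h = 219$ ($h = 91 + 128 = 219$)
$H{\left(K,J \right)} = 2 K \left(219 + J\right)$ ($H{\left(K,J \right)} = \left(K + K\right) \left(J + 219\right) = 2 K \left(219 + J\right)$)
$\sqrt{H{\left(-408,421 \right)} + 10327} = \sqrt{2 \left(-408\right) \left(219 + 421\right) + 10327} = \sqrt{2 \left(-408\right) 640 + 10327} = \sqrt{-522240 + 10327} = \sqrt{-511913} = i \sqrt{511913}$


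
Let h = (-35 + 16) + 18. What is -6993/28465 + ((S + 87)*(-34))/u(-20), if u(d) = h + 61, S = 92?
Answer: -17365757/170790 ≈ -101.68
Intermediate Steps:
h = -1 (h = -19 + 18 = -1)
u(d) = 60 (u(d) = -1 + 61 = 60)
-6993/28465 + ((S + 87)*(-34))/u(-20) = -6993/28465 + ((92 + 87)*(-34))/60 = -6993*1/28465 + (179*(-34))*(1/60) = -6993/28465 - 6086*1/60 = -6993/28465 - 3043/30 = -17365757/170790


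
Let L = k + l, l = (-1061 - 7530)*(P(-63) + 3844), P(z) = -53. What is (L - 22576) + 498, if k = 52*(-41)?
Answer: -32592691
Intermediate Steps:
k = -2132
l = -32568481 (l = (-1061 - 7530)*(-53 + 3844) = -8591*3791 = -32568481)
L = -32570613 (L = -2132 - 32568481 = -32570613)
(L - 22576) + 498 = (-32570613 - 22576) + 498 = -32593189 + 498 = -32592691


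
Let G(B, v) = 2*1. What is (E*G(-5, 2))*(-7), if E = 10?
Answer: -140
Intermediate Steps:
G(B, v) = 2
(E*G(-5, 2))*(-7) = (10*2)*(-7) = 20*(-7) = -140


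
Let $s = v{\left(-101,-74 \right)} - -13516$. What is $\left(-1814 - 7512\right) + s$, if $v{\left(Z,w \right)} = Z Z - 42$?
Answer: $14349$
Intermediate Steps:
$v{\left(Z,w \right)} = -42 + Z^{2}$ ($v{\left(Z,w \right)} = Z^{2} - 42 = -42 + Z^{2}$)
$s = 23675$ ($s = \left(-42 + \left(-101\right)^{2}\right) - -13516 = \left(-42 + 10201\right) + 13516 = 10159 + 13516 = 23675$)
$\left(-1814 - 7512\right) + s = \left(-1814 - 7512\right) + 23675 = -9326 + 23675 = 14349$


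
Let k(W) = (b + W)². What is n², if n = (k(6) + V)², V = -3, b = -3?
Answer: 1296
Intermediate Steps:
k(W) = (-3 + W)²
n = 36 (n = ((-3 + 6)² - 3)² = (3² - 3)² = (9 - 3)² = 6² = 36)
n² = 36² = 1296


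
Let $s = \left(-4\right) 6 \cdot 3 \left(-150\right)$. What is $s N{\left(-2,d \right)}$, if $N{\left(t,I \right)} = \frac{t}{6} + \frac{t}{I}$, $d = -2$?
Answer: $7200$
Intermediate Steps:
$N{\left(t,I \right)} = \frac{t}{6} + \frac{t}{I}$ ($N{\left(t,I \right)} = t \frac{1}{6} + \frac{t}{I} = \frac{t}{6} + \frac{t}{I}$)
$s = 10800$ ($s = \left(-24\right) 3 \left(-150\right) = \left(-72\right) \left(-150\right) = 10800$)
$s N{\left(-2,d \right)} = 10800 \left(\frac{1}{6} \left(-2\right) - \frac{2}{-2}\right) = 10800 \left(- \frac{1}{3} - -1\right) = 10800 \left(- \frac{1}{3} + 1\right) = 10800 \cdot \frac{2}{3} = 7200$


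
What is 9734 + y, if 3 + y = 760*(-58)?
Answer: -34349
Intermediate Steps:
y = -44083 (y = -3 + 760*(-58) = -3 - 44080 = -44083)
9734 + y = 9734 - 44083 = -34349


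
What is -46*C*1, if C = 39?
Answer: -1794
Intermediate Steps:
-46*C*1 = -46*39*1 = -1794*1 = -1794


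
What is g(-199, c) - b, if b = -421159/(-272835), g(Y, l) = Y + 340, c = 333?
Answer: 38048576/272835 ≈ 139.46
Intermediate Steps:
g(Y, l) = 340 + Y
b = 421159/272835 (b = -421159*(-1/272835) = 421159/272835 ≈ 1.5436)
g(-199, c) - b = (340 - 199) - 1*421159/272835 = 141 - 421159/272835 = 38048576/272835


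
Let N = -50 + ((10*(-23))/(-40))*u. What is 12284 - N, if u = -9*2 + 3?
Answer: 49681/4 ≈ 12420.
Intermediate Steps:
u = -15 (u = -18 + 3 = -15)
N = -545/4 (N = -50 + ((10*(-23))/(-40))*(-15) = -50 - 230*(-1/40)*(-15) = -50 + (23/4)*(-15) = -50 - 345/4 = -545/4 ≈ -136.25)
12284 - N = 12284 - 1*(-545/4) = 12284 + 545/4 = 49681/4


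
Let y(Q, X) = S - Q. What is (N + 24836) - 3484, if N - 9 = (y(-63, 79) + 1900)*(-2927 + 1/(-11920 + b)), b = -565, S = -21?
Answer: -70700971347/12485 ≈ -5.6629e+6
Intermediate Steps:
y(Q, X) = -21 - Q
N = -70967551067/12485 (N = 9 + ((-21 - 1*(-63)) + 1900)*(-2927 + 1/(-11920 - 565)) = 9 + ((-21 + 63) + 1900)*(-2927 + 1/(-12485)) = 9 + (42 + 1900)*(-2927 - 1/12485) = 9 + 1942*(-36543596/12485) = 9 - 70967663432/12485 = -70967551067/12485 ≈ -5.6842e+6)
(N + 24836) - 3484 = (-70967551067/12485 + 24836) - 3484 = -70657473607/12485 - 3484 = -70700971347/12485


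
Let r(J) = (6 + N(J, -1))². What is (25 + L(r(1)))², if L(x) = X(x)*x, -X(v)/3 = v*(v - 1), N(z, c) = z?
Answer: 119521626961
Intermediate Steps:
X(v) = -3*v*(-1 + v) (X(v) = -3*v*(v - 1) = -3*v*(-1 + v))
r(J) = (6 + J)²
L(x) = 3*x²*(1 - x) (L(x) = (3*x*(1 - x))*x = 3*x²*(1 - x))
(25 + L(r(1)))² = (25 + 3*((6 + 1)²)²*(1 - (6 + 1)²))² = (25 + 3*(7²)²*(1 - 1*7²))² = (25 + 3*49²*(1 - 1*49))² = (25 + 3*2401*(1 - 49))² = (25 + 3*2401*(-48))² = (25 - 345744)² = (-345719)² = 119521626961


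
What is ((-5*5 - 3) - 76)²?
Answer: 10816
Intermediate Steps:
((-5*5 - 3) - 76)² = ((-25 - 3) - 76)² = (-28 - 76)² = (-104)² = 10816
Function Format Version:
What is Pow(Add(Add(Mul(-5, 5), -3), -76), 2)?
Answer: 10816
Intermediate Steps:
Pow(Add(Add(Mul(-5, 5), -3), -76), 2) = Pow(Add(Add(-25, -3), -76), 2) = Pow(Add(-28, -76), 2) = Pow(-104, 2) = 10816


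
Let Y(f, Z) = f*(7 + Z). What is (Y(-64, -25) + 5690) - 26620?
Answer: -19778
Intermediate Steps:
(Y(-64, -25) + 5690) - 26620 = (-64*(7 - 25) + 5690) - 26620 = (-64*(-18) + 5690) - 26620 = (1152 + 5690) - 26620 = 6842 - 26620 = -19778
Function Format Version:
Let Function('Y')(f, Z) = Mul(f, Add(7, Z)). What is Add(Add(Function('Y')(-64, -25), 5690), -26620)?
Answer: -19778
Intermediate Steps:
Add(Add(Function('Y')(-64, -25), 5690), -26620) = Add(Add(Mul(-64, Add(7, -25)), 5690), -26620) = Add(Add(Mul(-64, -18), 5690), -26620) = Add(Add(1152, 5690), -26620) = Add(6842, -26620) = -19778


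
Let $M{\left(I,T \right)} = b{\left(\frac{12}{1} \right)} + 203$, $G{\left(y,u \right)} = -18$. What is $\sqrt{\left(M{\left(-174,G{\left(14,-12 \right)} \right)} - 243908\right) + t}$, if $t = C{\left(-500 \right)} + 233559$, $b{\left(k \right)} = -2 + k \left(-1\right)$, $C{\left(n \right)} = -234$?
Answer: $i \sqrt{10394} \approx 101.95 i$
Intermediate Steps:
$b{\left(k \right)} = -2 - k$
$M{\left(I,T \right)} = 189$ ($M{\left(I,T \right)} = \left(-2 - \frac{12}{1}\right) + 203 = \left(-2 - 12 \cdot 1\right) + 203 = \left(-2 - 12\right) + 203 = -14 + 203 = 189$)
$t = 233325$ ($t = -234 + 233559 = 233325$)
$\sqrt{\left(M{\left(-174,G{\left(14,-12 \right)} \right)} - 243908\right) + t} = \sqrt{\left(189 - 243908\right) + 233325} = \sqrt{-243719 + 233325} = \sqrt{-10394} = i \sqrt{10394}$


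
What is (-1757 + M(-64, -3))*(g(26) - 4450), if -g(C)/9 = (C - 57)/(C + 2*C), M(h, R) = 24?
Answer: 200346931/26 ≈ 7.7056e+6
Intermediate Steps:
g(C) = -3*(-57 + C)/C (g(C) = -9*(C - 57)/(C + 2*C) = -9*(-57 + C)/(3*C) = -9*(-57 + C)*1/(3*C) = -3*(-57 + C)/C)
(-1757 + M(-64, -3))*(g(26) - 4450) = (-1757 + 24)*((-3 + 171/26) - 4450) = -1733*((-3 + 171*(1/26)) - 4450) = -1733*((-3 + 171/26) - 4450) = -1733*(93/26 - 4450) = -1733*(-115607/26) = 200346931/26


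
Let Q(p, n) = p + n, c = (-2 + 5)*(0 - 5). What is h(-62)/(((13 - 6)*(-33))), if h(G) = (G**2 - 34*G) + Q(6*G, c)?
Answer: -265/11 ≈ -24.091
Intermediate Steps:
c = -15 (c = 3*(-5) = -15)
Q(p, n) = n + p
h(G) = -15 + G**2 - 28*G (h(G) = (G**2 - 34*G) + (-15 + 6*G) = -15 + G**2 - 28*G)
h(-62)/(((13 - 6)*(-33))) = (-15 + (-62)**2 - 28*(-62))/(((13 - 6)*(-33))) = (-15 + 3844 + 1736)/((7*(-33))) = 5565/(-231) = 5565*(-1/231) = -265/11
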